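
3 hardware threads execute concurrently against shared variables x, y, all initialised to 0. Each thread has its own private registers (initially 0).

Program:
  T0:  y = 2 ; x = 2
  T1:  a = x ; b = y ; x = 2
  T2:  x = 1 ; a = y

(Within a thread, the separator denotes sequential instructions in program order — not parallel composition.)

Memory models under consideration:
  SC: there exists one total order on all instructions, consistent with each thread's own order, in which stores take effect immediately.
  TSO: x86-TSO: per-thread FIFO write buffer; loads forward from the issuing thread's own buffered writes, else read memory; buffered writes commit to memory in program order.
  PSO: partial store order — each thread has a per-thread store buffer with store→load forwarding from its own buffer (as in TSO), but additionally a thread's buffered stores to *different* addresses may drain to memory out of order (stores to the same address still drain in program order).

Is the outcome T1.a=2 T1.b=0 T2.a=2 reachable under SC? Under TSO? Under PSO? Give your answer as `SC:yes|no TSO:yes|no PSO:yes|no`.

outcome vector order: (T1.a,T1.b,T2.a)
SC: 10 outcomes — {0/0/0, 0/0/2, 0/2/0, 0/2/2, 1/0/0, 1/0/2, 1/2/0, 1/2/2, 2/2/0, 2/2/2}
TSO: 10 outcomes — {0/0/0, 0/0/2, 0/2/0, 0/2/2, 1/0/0, 1/0/2, 1/2/0, 1/2/2, 2/2/0, 2/2/2}
PSO: 12 outcomes — {0/0/0, 0/0/2, 0/2/0, 0/2/2, 1/0/0, 1/0/2, 1/2/0, 1/2/2, 2/0/0, 2/0/2, 2/2/0, 2/2/2}
target 2/0/2 ∈ {PSO}

SC:no TSO:no PSO:yes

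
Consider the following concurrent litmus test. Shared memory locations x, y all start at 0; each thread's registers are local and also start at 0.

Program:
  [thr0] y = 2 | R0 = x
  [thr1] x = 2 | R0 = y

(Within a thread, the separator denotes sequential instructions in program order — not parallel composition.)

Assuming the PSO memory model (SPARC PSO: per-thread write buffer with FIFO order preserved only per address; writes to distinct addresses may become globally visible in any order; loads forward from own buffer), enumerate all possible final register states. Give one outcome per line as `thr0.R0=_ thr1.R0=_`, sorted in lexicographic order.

thr0.R0=0 thr1.R0=0
thr0.R0=0 thr1.R0=2
thr0.R0=2 thr1.R0=0
thr0.R0=2 thr1.R0=2

outcome vector order: (thr0.R0,thr1.R0)
|PSO outcomes| = 4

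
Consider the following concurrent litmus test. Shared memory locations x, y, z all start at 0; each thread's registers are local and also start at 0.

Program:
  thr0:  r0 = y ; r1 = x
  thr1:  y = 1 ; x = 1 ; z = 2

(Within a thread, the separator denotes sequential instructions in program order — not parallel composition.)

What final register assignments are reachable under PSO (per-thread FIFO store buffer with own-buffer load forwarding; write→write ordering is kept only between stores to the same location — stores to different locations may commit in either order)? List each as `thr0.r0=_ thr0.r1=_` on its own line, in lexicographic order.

outcome vector order: (thr0.r0,thr0.r1)
|PSO outcomes| = 4

thr0.r0=0 thr0.r1=0
thr0.r0=0 thr0.r1=1
thr0.r0=1 thr0.r1=0
thr0.r0=1 thr0.r1=1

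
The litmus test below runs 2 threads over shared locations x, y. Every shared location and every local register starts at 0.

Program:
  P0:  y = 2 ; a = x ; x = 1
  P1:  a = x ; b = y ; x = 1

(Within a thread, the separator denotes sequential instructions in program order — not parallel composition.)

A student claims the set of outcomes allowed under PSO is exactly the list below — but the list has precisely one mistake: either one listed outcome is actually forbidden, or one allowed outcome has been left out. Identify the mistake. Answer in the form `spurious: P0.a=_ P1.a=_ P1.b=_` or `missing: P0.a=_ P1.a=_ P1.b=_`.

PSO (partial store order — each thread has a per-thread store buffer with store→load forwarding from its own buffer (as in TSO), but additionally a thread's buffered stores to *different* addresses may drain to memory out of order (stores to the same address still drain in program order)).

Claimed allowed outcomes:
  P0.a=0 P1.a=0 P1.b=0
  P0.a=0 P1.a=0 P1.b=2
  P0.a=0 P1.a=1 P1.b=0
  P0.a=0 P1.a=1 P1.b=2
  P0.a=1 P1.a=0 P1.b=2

outcome vector order: (P0.a,P1.a,P1.b)
PSO: 6 outcomes — {000, 002, 010, 012, 100, 102}
PSO∖claimed = {100}

missing: P0.a=1 P1.a=0 P1.b=0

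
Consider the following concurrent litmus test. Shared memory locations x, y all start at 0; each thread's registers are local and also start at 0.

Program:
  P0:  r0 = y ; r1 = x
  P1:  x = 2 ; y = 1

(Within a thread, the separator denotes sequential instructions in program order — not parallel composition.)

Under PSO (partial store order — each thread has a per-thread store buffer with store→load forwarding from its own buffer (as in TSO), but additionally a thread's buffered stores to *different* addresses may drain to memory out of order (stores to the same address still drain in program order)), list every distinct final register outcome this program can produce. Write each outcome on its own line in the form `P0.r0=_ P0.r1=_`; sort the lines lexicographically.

outcome vector order: (P0.r0,P0.r1)
|PSO outcomes| = 4

P0.r0=0 P0.r1=0
P0.r0=0 P0.r1=2
P0.r0=1 P0.r1=0
P0.r0=1 P0.r1=2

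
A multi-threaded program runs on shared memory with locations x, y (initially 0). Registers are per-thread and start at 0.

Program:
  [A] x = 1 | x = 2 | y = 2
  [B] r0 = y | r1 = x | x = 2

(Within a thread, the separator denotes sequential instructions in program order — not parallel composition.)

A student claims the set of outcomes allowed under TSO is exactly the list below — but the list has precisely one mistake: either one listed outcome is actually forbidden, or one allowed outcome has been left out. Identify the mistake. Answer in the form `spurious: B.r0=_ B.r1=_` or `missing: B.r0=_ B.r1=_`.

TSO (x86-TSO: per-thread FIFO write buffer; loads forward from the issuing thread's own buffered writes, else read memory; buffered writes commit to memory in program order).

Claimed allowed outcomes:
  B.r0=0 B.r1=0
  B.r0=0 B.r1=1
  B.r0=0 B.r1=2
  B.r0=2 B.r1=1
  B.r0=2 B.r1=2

spurious: B.r0=2 B.r1=1

outcome vector order: (B.r0,B.r1)
TSO: 4 outcomes — {0/0 0/1 0/2 2/2}
claimed∖TSO = {2/1}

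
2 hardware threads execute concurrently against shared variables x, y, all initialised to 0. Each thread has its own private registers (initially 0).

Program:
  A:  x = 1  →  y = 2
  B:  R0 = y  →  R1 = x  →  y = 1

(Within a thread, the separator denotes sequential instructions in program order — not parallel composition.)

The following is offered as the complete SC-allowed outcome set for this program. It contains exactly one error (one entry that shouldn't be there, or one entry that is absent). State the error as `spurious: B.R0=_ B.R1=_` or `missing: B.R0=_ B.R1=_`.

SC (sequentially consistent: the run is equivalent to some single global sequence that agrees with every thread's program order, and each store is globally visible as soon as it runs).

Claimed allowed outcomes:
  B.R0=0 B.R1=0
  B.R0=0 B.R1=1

missing: B.R0=2 B.R1=1

outcome vector order: (B.R0,B.R1)
SC (3): (0,0) (0,1) (2,1)
SC∖claimed = {(2,1)}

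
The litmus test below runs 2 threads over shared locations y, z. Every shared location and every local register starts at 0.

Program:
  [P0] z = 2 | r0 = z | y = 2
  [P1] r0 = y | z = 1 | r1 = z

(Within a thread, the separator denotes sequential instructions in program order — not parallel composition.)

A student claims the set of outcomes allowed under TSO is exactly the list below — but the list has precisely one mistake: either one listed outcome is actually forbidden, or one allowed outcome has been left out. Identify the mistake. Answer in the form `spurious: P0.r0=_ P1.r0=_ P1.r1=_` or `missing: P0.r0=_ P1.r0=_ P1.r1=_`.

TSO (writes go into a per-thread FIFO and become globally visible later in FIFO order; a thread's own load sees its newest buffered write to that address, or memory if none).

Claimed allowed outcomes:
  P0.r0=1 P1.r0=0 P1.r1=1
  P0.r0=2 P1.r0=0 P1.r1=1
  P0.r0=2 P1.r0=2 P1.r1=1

outcome vector order: (P0.r0,P1.r0,P1.r1)
[TSO] allowed = {101 201 202 221}
TSO∖claimed = {202}

missing: P0.r0=2 P1.r0=0 P1.r1=2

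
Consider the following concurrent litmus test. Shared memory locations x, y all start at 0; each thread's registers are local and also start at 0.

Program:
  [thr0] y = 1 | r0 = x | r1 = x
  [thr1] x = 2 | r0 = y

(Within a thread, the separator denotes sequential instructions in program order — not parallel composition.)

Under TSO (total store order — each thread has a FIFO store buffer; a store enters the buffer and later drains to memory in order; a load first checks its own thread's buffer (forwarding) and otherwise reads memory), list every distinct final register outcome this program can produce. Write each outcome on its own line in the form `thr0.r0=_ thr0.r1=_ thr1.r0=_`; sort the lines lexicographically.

thr0.r0=0 thr0.r1=0 thr1.r0=0
thr0.r0=0 thr0.r1=0 thr1.r0=1
thr0.r0=0 thr0.r1=2 thr1.r0=0
thr0.r0=0 thr0.r1=2 thr1.r0=1
thr0.r0=2 thr0.r1=2 thr1.r0=0
thr0.r0=2 thr0.r1=2 thr1.r0=1

outcome vector order: (thr0.r0,thr0.r1,thr1.r0)
|TSO outcomes| = 6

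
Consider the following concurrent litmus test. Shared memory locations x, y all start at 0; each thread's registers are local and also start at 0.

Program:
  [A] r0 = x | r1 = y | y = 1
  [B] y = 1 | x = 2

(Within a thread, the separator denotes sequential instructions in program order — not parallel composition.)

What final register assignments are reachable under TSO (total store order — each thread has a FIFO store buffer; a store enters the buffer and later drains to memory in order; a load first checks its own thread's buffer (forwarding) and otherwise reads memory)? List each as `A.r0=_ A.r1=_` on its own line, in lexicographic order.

outcome vector order: (A.r0,A.r1)
|TSO outcomes| = 3

A.r0=0 A.r1=0
A.r0=0 A.r1=1
A.r0=2 A.r1=1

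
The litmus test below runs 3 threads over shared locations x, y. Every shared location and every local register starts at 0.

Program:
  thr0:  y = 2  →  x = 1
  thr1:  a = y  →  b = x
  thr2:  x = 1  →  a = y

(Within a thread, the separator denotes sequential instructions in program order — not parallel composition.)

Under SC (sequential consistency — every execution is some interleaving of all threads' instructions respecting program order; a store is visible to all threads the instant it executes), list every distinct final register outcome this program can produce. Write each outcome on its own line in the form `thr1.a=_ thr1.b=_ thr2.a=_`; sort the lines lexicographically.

thr1.a=0 thr1.b=0 thr2.a=0
thr1.a=0 thr1.b=0 thr2.a=2
thr1.a=0 thr1.b=1 thr2.a=0
thr1.a=0 thr1.b=1 thr2.a=2
thr1.a=2 thr1.b=0 thr2.a=2
thr1.a=2 thr1.b=1 thr2.a=0
thr1.a=2 thr1.b=1 thr2.a=2

outcome vector order: (thr1.a,thr1.b,thr2.a)
|SC outcomes| = 7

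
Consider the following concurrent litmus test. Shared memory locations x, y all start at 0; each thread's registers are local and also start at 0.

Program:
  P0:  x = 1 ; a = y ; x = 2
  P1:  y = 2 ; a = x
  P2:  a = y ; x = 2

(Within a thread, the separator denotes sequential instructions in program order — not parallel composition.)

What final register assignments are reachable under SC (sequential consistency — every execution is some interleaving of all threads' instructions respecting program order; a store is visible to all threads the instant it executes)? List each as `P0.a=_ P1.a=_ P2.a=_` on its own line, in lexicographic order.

P0.a=0 P1.a=1 P2.a=0
P0.a=0 P1.a=1 P2.a=2
P0.a=0 P1.a=2 P2.a=0
P0.a=0 P1.a=2 P2.a=2
P0.a=2 P1.a=0 P2.a=0
P0.a=2 P1.a=0 P2.a=2
P0.a=2 P1.a=1 P2.a=0
P0.a=2 P1.a=1 P2.a=2
P0.a=2 P1.a=2 P2.a=0
P0.a=2 P1.a=2 P2.a=2

outcome vector order: (P0.a,P1.a,P2.a)
|SC outcomes| = 10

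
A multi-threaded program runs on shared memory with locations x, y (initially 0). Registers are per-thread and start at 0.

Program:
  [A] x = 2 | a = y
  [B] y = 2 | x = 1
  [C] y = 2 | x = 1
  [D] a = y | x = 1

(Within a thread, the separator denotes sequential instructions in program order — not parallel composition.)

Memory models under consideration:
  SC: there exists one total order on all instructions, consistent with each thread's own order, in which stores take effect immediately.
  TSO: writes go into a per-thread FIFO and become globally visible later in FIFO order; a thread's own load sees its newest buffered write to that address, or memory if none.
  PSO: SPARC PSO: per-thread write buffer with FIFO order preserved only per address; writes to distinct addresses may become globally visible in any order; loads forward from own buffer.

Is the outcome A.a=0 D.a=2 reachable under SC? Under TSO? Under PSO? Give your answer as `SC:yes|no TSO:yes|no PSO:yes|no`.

outcome vector order: (A.a,D.a)
under SC → <0 0>; <0 2>; <2 0>; <2 2>
under TSO → <0 0>; <0 2>; <2 0>; <2 2>
under PSO → <0 0>; <0 2>; <2 0>; <2 2>
target <0 2> ∈ {SC,TSO,PSO}

SC:yes TSO:yes PSO:yes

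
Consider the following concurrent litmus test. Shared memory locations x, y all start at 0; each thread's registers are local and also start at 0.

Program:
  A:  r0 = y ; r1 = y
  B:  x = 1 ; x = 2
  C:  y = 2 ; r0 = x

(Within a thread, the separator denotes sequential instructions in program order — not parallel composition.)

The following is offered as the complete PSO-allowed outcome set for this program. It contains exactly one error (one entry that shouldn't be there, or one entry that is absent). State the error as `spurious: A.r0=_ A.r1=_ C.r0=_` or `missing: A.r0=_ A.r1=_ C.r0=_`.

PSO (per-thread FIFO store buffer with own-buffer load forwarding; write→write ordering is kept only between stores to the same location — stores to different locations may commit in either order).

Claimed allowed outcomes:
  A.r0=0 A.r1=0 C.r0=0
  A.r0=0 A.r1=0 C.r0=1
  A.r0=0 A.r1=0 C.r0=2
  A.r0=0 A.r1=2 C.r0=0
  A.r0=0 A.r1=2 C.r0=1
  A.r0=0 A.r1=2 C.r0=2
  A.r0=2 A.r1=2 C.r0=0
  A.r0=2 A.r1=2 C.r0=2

outcome vector order: (A.r0,A.r1,C.r0)
PSO: 9 outcomes — {(0,0,0), (0,0,1), (0,0,2), (0,2,0), (0,2,1), (0,2,2), (2,2,0), (2,2,1), (2,2,2)}
PSO∖claimed = {(2,2,1)}

missing: A.r0=2 A.r1=2 C.r0=1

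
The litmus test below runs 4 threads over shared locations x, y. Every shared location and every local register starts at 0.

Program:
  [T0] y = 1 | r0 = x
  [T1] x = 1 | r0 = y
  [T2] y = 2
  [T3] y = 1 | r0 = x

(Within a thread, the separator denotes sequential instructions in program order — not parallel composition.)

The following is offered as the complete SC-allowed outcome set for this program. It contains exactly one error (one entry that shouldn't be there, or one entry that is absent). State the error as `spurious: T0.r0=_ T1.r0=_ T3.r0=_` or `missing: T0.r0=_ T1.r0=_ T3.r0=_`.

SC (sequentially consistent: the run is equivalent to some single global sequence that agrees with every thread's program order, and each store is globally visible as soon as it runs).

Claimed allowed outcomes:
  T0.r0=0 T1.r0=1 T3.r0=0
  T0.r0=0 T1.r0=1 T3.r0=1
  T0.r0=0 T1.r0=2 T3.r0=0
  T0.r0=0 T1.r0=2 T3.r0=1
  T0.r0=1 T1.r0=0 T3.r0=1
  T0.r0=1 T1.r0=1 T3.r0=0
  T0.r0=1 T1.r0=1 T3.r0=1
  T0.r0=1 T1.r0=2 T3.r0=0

outcome vector order: (T0.r0,T1.r0,T3.r0)
SC (9): 010, 011, 020, 021, 101, 110, 111, 120, 121
SC∖claimed = {121}

missing: T0.r0=1 T1.r0=2 T3.r0=1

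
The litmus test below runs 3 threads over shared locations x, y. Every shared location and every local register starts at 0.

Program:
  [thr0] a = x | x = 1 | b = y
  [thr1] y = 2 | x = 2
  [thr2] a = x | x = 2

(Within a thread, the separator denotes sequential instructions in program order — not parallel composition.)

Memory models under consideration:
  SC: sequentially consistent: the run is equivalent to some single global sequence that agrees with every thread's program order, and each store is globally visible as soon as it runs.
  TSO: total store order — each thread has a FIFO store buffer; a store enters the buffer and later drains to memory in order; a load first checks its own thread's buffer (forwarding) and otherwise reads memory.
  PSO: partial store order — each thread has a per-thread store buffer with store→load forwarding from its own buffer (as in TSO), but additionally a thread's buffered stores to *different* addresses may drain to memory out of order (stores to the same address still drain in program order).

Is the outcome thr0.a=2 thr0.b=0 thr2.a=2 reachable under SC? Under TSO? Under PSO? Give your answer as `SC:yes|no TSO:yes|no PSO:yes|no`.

SC:no TSO:no PSO:yes

outcome vector order: (thr0.a,thr0.b,thr2.a)
[SC] allowed = {(0,0,0), (0,0,1), (0,0,2), (0,2,0), (0,2,1), (0,2,2), (2,0,0), (2,2,0), (2,2,1), (2,2,2)}
[TSO] allowed = {(0,0,0), (0,0,1), (0,0,2), (0,2,0), (0,2,1), (0,2,2), (2,0,0), (2,2,0), (2,2,1), (2,2,2)}
[PSO] allowed = {(0,0,0), (0,0,1), (0,0,2), (0,2,0), (0,2,1), (0,2,2), (2,0,0), (2,0,1), (2,0,2), (2,2,0), (2,2,1), (2,2,2)}
target (2,0,2) ∈ {PSO}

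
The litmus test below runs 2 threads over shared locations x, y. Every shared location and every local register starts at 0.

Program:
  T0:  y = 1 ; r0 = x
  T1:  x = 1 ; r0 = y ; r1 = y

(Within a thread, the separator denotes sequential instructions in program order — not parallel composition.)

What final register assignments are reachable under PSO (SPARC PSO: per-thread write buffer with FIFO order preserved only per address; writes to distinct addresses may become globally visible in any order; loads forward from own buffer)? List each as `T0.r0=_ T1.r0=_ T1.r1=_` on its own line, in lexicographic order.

outcome vector order: (T0.r0,T1.r0,T1.r1)
|PSO outcomes| = 6

T0.r0=0 T1.r0=0 T1.r1=0
T0.r0=0 T1.r0=0 T1.r1=1
T0.r0=0 T1.r0=1 T1.r1=1
T0.r0=1 T1.r0=0 T1.r1=0
T0.r0=1 T1.r0=0 T1.r1=1
T0.r0=1 T1.r0=1 T1.r1=1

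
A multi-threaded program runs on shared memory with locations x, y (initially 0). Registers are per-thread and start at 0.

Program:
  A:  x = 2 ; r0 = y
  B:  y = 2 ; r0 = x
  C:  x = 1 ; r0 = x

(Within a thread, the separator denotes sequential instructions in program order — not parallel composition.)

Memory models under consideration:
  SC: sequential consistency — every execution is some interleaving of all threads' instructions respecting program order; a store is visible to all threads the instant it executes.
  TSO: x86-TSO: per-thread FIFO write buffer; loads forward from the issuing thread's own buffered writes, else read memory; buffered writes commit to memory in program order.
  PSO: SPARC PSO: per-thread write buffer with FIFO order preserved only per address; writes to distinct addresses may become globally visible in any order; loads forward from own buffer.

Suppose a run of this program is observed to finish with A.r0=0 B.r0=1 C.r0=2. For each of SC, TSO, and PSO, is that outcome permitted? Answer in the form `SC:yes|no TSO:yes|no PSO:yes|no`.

SC:no TSO:yes PSO:yes

outcome vector order: (A.r0,B.r0,C.r0)
SC (9): 011 021 022 201 202 211 212 221 222
TSO (12): 001 002 011 012 021 022 201 202 211 212 221 222
PSO (12): 001 002 011 012 021 022 201 202 211 212 221 222
target 012 ∈ {TSO,PSO}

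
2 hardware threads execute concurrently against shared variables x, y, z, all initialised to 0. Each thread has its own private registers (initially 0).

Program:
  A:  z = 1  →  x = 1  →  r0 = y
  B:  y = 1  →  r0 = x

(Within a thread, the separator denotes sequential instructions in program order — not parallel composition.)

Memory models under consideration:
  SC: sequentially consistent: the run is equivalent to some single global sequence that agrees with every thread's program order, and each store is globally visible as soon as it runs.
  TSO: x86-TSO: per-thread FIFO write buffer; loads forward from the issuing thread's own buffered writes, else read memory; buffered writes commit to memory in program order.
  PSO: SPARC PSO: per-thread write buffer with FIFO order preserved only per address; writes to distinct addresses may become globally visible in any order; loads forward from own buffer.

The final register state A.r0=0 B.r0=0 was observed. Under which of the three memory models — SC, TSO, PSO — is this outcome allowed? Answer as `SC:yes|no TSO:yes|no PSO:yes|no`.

outcome vector order: (A.r0,B.r0)
[SC] allowed = {(0,1); (1,0); (1,1)}
[TSO] allowed = {(0,0); (0,1); (1,0); (1,1)}
[PSO] allowed = {(0,0); (0,1); (1,0); (1,1)}
target (0,0) ∈ {TSO,PSO}

SC:no TSO:yes PSO:yes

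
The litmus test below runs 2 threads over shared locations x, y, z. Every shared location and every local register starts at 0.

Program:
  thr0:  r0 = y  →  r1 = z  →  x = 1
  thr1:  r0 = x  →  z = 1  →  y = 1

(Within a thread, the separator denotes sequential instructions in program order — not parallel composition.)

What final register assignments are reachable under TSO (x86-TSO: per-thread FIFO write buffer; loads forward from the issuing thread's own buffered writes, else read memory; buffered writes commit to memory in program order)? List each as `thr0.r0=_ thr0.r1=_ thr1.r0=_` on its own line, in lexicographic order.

thr0.r0=0 thr0.r1=0 thr1.r0=0
thr0.r0=0 thr0.r1=0 thr1.r0=1
thr0.r0=0 thr0.r1=1 thr1.r0=0
thr0.r0=1 thr0.r1=1 thr1.r0=0

outcome vector order: (thr0.r0,thr0.r1,thr1.r0)
|TSO outcomes| = 4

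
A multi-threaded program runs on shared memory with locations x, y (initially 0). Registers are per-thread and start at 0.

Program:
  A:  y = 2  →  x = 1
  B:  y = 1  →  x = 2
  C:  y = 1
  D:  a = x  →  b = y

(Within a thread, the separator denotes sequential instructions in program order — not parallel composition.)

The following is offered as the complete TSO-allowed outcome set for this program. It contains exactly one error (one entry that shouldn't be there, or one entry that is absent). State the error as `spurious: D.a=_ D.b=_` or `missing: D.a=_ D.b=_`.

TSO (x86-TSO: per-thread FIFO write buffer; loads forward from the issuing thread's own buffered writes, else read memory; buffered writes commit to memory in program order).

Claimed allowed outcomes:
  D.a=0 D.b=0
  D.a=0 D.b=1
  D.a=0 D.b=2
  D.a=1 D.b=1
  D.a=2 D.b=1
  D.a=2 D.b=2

missing: D.a=1 D.b=2

outcome vector order: (D.a,D.b)
TSO: 7 outcomes — {<0 0>, <0 1>, <0 2>, <1 1>, <1 2>, <2 1>, <2 2>}
TSO∖claimed = {<1 2>}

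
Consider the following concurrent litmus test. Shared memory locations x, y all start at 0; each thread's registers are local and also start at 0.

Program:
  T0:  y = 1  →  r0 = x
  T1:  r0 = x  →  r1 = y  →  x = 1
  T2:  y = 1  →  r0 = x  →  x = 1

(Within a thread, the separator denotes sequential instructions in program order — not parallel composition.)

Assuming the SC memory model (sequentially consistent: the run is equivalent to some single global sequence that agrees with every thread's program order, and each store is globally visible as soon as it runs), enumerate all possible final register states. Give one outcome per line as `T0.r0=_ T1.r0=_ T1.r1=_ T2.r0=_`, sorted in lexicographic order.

outcome vector order: (T0.r0,T1.r0,T1.r1,T2.r0)
|SC outcomes| = 10

T0.r0=0 T1.r0=0 T1.r1=0 T2.r0=0
T0.r0=0 T1.r0=0 T1.r1=0 T2.r0=1
T0.r0=0 T1.r0=0 T1.r1=1 T2.r0=0
T0.r0=0 T1.r0=0 T1.r1=1 T2.r0=1
T0.r0=0 T1.r0=1 T1.r1=1 T2.r0=0
T0.r0=1 T1.r0=0 T1.r1=0 T2.r0=0
T0.r0=1 T1.r0=0 T1.r1=0 T2.r0=1
T0.r0=1 T1.r0=0 T1.r1=1 T2.r0=0
T0.r0=1 T1.r0=0 T1.r1=1 T2.r0=1
T0.r0=1 T1.r0=1 T1.r1=1 T2.r0=0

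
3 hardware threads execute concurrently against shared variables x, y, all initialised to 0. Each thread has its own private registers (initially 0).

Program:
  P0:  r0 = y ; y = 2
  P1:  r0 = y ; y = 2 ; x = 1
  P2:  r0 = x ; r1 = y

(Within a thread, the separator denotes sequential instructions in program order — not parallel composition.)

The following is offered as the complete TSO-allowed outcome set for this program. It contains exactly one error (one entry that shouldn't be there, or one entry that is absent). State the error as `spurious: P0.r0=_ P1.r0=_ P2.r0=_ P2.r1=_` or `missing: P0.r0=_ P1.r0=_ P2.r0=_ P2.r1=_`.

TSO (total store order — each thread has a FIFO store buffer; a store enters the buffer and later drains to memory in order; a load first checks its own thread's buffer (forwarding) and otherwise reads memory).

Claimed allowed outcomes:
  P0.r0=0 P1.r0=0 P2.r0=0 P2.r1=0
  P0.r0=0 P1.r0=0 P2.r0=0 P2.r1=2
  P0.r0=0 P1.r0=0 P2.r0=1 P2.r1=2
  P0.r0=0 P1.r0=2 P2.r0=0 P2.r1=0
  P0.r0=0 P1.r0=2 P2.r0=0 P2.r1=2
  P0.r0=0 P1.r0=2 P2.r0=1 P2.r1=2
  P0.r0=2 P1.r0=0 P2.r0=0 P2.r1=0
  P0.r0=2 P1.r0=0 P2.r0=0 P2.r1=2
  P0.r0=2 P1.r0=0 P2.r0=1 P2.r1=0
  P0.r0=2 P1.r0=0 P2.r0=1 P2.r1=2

outcome vector order: (P0.r0,P1.r0,P2.r0,P2.r1)
[TSO] allowed = {(0,0,0,0) (0,0,0,2) (0,0,1,2) (0,2,0,0) (0,2,0,2) (0,2,1,2) (2,0,0,0) (2,0,0,2) (2,0,1,2)}
claimed∖TSO = {(2,0,1,0)}

spurious: P0.r0=2 P1.r0=0 P2.r0=1 P2.r1=0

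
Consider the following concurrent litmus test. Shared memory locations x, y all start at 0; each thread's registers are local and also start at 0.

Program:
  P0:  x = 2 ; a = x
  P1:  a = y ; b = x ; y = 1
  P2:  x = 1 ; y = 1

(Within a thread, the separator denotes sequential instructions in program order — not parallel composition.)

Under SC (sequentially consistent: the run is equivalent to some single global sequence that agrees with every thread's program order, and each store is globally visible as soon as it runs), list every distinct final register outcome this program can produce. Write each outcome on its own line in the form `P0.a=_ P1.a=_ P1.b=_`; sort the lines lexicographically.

P0.a=1 P1.a=0 P1.b=0
P0.a=1 P1.a=0 P1.b=1
P0.a=1 P1.a=0 P1.b=2
P0.a=1 P1.a=1 P1.b=1
P0.a=2 P1.a=0 P1.b=0
P0.a=2 P1.a=0 P1.b=1
P0.a=2 P1.a=0 P1.b=2
P0.a=2 P1.a=1 P1.b=1
P0.a=2 P1.a=1 P1.b=2

outcome vector order: (P0.a,P1.a,P1.b)
|SC outcomes| = 9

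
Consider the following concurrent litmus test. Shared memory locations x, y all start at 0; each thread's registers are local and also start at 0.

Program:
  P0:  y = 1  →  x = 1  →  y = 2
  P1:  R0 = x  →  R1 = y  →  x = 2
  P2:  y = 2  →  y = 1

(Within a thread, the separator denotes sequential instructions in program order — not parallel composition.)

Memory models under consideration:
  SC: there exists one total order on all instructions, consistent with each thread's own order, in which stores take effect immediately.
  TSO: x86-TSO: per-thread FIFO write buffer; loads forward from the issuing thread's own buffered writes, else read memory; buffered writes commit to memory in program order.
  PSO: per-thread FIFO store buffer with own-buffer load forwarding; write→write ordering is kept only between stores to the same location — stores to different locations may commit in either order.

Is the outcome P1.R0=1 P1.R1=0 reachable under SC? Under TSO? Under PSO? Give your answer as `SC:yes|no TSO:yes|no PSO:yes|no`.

SC:no TSO:no PSO:yes

outcome vector order: (P1.R0,P1.R1)
[SC] allowed = {00; 01; 02; 11; 12}
[TSO] allowed = {00; 01; 02; 11; 12}
[PSO] allowed = {00; 01; 02; 10; 11; 12}
target 10 ∈ {PSO}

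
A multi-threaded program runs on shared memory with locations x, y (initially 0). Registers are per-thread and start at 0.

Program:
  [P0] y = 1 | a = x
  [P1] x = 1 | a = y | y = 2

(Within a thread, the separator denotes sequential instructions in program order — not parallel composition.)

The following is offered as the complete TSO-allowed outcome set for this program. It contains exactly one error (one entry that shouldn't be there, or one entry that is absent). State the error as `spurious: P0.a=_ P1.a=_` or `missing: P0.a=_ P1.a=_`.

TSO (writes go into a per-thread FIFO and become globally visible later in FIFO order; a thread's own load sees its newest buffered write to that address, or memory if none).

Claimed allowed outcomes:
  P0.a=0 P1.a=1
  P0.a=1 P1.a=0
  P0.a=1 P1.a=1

outcome vector order: (P0.a,P1.a)
TSO (4): <0 0>; <0 1>; <1 0>; <1 1>
TSO∖claimed = {<0 0>}

missing: P0.a=0 P1.a=0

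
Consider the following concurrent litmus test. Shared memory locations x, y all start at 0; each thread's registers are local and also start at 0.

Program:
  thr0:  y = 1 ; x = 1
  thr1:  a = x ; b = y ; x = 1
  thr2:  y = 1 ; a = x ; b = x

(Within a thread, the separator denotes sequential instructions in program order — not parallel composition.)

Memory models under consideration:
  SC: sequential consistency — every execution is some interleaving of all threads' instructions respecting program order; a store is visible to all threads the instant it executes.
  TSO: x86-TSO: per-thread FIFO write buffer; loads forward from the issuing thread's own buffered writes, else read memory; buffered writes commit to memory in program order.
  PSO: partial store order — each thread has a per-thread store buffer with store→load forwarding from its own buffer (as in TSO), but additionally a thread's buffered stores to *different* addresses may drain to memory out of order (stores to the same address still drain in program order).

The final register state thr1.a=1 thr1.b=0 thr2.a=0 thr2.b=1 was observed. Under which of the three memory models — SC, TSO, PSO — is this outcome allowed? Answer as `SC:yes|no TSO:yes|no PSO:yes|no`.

outcome vector order: (thr1.a,thr1.b,thr2.a,thr2.b)
[SC] allowed = {(0,0,0,0) (0,0,0,1) (0,0,1,1) (0,1,0,0) (0,1,0,1) (0,1,1,1) (1,1,0,0) (1,1,0,1) (1,1,1,1)}
[TSO] allowed = {(0,0,0,0) (0,0,0,1) (0,0,1,1) (0,1,0,0) (0,1,0,1) (0,1,1,1) (1,1,0,0) (1,1,0,1) (1,1,1,1)}
[PSO] allowed = {(0,0,0,0) (0,0,0,1) (0,0,1,1) (0,1,0,0) (0,1,0,1) (0,1,1,1) (1,0,0,0) (1,0,0,1) (1,0,1,1) (1,1,0,0) (1,1,0,1) (1,1,1,1)}
target (1,0,0,1) ∈ {PSO}

SC:no TSO:no PSO:yes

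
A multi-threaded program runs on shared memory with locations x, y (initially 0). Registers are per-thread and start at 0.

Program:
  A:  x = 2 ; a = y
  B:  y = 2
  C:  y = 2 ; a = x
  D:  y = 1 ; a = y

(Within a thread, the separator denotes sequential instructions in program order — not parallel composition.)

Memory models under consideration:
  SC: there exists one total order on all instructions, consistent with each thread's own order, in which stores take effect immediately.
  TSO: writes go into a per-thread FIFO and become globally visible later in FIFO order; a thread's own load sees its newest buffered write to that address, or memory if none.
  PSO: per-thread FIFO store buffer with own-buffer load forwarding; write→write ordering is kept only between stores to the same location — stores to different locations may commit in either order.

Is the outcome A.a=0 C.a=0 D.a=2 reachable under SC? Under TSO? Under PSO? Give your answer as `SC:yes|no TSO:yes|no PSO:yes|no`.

outcome vector order: (A.a,C.a,D.a)
SC (10): 021 022 101 102 121 122 201 202 221 222
TSO (12): 001 002 021 022 101 102 121 122 201 202 221 222
PSO (12): 001 002 021 022 101 102 121 122 201 202 221 222
target 002 ∈ {TSO,PSO}

SC:no TSO:yes PSO:yes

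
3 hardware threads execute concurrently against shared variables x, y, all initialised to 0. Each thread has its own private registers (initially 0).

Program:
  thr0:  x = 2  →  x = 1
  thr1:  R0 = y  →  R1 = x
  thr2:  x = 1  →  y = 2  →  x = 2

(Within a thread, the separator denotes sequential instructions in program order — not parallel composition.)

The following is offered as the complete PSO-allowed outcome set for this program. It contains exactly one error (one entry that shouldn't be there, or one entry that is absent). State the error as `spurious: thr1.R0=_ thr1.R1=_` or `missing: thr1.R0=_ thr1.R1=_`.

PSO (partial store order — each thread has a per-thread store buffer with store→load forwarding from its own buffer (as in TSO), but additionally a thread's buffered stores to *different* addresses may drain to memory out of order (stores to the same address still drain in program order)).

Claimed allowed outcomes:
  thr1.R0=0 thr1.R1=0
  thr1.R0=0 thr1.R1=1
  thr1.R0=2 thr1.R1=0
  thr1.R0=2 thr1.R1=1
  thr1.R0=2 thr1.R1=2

missing: thr1.R0=0 thr1.R1=2

outcome vector order: (thr1.R0,thr1.R1)
under PSO → (0,0), (0,1), (0,2), (2,0), (2,1), (2,2)
PSO∖claimed = {(0,2)}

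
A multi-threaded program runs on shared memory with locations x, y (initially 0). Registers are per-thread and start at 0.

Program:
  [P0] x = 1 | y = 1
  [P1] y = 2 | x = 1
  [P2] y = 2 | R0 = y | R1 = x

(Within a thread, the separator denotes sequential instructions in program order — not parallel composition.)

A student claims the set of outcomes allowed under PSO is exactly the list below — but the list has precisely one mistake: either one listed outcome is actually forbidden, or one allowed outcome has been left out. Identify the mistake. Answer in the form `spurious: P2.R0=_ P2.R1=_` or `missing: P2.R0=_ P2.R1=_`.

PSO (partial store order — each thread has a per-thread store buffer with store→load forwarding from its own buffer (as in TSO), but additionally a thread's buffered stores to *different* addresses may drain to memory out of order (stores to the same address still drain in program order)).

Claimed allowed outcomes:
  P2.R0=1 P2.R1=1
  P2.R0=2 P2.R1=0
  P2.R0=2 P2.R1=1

missing: P2.R0=1 P2.R1=0

outcome vector order: (P2.R0,P2.R1)
PSO (4): 1/0; 1/1; 2/0; 2/1
PSO∖claimed = {1/0}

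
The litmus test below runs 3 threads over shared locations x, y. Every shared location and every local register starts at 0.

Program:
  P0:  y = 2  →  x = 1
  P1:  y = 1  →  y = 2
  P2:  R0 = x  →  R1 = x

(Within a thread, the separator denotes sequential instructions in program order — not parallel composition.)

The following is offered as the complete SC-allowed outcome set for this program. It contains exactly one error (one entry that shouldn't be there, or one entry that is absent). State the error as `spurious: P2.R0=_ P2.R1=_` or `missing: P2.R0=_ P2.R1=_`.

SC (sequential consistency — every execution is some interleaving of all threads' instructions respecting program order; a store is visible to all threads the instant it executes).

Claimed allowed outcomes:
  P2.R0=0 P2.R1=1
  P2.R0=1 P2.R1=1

outcome vector order: (P2.R0,P2.R1)
SC (3): 00, 01, 11
SC∖claimed = {00}

missing: P2.R0=0 P2.R1=0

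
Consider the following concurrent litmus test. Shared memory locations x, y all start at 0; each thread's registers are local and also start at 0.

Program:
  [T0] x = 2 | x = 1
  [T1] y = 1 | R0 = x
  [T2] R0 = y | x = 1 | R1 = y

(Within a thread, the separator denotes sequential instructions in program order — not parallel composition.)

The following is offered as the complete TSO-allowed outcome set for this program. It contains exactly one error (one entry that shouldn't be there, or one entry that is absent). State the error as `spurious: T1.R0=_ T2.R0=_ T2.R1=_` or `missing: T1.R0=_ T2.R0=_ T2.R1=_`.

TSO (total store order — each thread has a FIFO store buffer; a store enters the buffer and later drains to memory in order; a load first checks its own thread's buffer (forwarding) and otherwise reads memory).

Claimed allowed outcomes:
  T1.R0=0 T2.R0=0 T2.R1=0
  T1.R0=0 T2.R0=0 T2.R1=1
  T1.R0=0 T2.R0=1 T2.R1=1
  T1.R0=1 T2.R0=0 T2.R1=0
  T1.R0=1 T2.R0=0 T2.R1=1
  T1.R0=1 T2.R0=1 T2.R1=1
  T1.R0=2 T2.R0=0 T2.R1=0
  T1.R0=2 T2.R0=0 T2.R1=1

missing: T1.R0=2 T2.R0=1 T2.R1=1

outcome vector order: (T1.R0,T2.R0,T2.R1)
[TSO] allowed = {000, 001, 011, 100, 101, 111, 200, 201, 211}
TSO∖claimed = {211}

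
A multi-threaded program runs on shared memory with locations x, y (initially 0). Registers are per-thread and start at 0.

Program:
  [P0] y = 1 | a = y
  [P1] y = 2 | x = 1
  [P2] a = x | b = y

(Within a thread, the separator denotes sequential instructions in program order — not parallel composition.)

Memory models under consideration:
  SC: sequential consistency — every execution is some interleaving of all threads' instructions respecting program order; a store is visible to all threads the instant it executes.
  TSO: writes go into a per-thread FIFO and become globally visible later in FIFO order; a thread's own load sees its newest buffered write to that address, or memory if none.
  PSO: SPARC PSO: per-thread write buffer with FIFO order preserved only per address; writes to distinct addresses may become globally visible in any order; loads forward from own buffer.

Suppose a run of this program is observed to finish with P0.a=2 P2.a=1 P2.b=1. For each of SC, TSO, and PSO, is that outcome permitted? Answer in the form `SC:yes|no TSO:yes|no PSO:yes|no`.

SC:no TSO:no PSO:yes

outcome vector order: (P0.a,P2.a,P2.b)
under SC → <1 0 0>; <1 0 1>; <1 0 2>; <1 1 1>; <1 1 2>; <2 0 0>; <2 0 1>; <2 0 2>; <2 1 2>
under TSO → <1 0 0>; <1 0 1>; <1 0 2>; <1 1 1>; <1 1 2>; <2 0 0>; <2 0 1>; <2 0 2>; <2 1 2>
under PSO → <1 0 0>; <1 0 1>; <1 0 2>; <1 1 0>; <1 1 1>; <1 1 2>; <2 0 0>; <2 0 1>; <2 0 2>; <2 1 0>; <2 1 1>; <2 1 2>
target <2 1 1> ∈ {PSO}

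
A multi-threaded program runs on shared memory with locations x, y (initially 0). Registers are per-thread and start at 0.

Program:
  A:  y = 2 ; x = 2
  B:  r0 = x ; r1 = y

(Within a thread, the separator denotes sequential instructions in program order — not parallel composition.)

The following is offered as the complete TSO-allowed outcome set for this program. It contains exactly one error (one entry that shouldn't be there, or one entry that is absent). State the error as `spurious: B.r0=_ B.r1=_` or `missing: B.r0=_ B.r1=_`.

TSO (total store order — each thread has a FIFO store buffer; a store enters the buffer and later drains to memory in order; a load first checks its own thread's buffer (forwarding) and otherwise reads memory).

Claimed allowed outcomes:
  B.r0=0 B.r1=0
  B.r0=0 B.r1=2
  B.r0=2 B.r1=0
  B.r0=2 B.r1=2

spurious: B.r0=2 B.r1=0

outcome vector order: (B.r0,B.r1)
under TSO → (0,0), (0,2), (2,2)
claimed∖TSO = {(2,0)}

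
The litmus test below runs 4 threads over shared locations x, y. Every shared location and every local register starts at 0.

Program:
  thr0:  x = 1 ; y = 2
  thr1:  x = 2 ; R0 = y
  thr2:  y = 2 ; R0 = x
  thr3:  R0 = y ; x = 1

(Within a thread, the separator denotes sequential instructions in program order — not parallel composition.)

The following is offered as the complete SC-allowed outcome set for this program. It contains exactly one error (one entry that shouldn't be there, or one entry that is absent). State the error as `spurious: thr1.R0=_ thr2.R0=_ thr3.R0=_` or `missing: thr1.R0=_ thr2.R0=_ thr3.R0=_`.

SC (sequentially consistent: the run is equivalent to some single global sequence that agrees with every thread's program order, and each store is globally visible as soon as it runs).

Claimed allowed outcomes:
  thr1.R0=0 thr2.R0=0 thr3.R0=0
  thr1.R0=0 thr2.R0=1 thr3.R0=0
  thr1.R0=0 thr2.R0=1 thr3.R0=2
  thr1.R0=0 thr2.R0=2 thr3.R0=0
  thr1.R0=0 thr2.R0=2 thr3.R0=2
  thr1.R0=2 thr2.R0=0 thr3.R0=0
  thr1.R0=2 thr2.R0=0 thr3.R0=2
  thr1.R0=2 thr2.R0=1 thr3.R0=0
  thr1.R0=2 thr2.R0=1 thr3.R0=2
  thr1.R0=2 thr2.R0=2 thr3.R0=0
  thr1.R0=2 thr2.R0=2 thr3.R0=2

outcome vector order: (thr1.R0,thr2.R0,thr3.R0)
SC (10): (0,1,0) (0,1,2) (0,2,0) (0,2,2) (2,0,0) (2,0,2) (2,1,0) (2,1,2) (2,2,0) (2,2,2)
claimed∖SC = {(0,0,0)}

spurious: thr1.R0=0 thr2.R0=0 thr3.R0=0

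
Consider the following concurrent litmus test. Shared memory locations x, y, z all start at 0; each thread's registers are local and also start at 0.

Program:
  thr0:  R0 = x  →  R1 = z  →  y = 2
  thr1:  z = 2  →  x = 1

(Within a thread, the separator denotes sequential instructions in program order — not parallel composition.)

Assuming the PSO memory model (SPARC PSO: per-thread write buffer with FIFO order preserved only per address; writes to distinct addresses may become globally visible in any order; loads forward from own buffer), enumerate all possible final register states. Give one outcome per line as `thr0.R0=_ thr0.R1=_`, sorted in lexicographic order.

thr0.R0=0 thr0.R1=0
thr0.R0=0 thr0.R1=2
thr0.R0=1 thr0.R1=0
thr0.R0=1 thr0.R1=2

outcome vector order: (thr0.R0,thr0.R1)
|PSO outcomes| = 4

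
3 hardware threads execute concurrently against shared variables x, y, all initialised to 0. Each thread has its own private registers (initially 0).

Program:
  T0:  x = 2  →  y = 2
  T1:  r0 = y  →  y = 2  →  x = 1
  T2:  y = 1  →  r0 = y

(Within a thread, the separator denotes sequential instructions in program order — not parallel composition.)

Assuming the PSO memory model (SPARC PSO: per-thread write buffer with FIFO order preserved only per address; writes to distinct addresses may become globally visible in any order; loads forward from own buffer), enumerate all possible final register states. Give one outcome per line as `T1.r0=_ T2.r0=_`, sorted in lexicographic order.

outcome vector order: (T1.r0,T2.r0)
|PSO outcomes| = 6

T1.r0=0 T2.r0=1
T1.r0=0 T2.r0=2
T1.r0=1 T2.r0=1
T1.r0=1 T2.r0=2
T1.r0=2 T2.r0=1
T1.r0=2 T2.r0=2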